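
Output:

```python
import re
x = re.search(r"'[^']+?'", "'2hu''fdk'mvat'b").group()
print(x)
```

'2hu'

The match spans [0:5] → "'2hu'".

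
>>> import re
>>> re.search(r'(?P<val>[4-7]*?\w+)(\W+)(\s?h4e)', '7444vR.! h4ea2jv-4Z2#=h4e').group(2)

'.! '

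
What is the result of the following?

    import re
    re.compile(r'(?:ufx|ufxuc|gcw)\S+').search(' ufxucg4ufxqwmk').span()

`re.search` scans for the first position where the pattern succeeds.
The match spans [1:15] → 'ufxucg4ufxqwmk'.

(1, 15)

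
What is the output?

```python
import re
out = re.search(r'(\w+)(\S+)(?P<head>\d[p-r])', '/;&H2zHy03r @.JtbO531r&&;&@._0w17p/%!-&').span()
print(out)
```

(3, 11)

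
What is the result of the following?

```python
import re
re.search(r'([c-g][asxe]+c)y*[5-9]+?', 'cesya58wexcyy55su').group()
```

A non-greedy quantifier consumes as few characters as it can — just enough that the remainder of the pattern still matches from where it stops; whatever follows it matches normally.
The match spans [8:14] → 'excyy5'.

'excyy5'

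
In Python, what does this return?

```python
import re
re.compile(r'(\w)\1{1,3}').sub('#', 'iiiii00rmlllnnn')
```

A backreference is literal: `\1` must see the identical characters the first group matched.
Matches: at [0:4] → 'iiii'; at [5:7] → '00'; at [9:12] → 'lll'; at [12:15] → 'nnn'.
Every occurrence is swapped for '#'.

'#i#rm##'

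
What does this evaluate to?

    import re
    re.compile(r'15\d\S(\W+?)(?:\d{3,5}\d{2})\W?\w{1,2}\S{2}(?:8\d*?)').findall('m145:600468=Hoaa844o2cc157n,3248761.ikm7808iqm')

[',']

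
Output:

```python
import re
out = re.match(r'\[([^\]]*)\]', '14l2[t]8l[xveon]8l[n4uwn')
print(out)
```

`match` is anchored at position 0; if the pattern doesn't fit there, it returns None.
Here the string doesn't start with a match, so the call returns None.

None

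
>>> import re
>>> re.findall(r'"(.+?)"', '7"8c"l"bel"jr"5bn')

A non-greedy quantifier consumes as few characters as it can — just enough that the remainder of the pattern still matches from where it stops; whatever follows it matches normally.
Matches: at [1:5] match '"8c"', group 1 = '8c'; at [6:11] match '"bel"', group 1 = 'bel'.
`findall` collects group 1 from each match (2 total).

['8c', 'bel']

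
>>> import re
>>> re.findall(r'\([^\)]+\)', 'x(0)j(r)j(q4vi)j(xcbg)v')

With no groups in the pattern, `findall` gives back each whole match — 4 here.

['(0)', '(r)', '(q4vi)', '(xcbg)']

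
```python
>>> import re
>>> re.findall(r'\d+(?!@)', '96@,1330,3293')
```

The negative lookahead/lookbehind blocks any match where the forbidden context is present.
Walking the string: at [0:1] → '9'; at [4:8] → '1330'; at [9:13] → '3293'.
With no groups in the pattern, `findall` gives back each whole match — 3 here.

['9', '1330', '3293']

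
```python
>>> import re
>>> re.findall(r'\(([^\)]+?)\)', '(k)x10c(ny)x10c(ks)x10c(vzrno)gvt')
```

['k', 'ny', 'ks', 'vzrno']

Because there's exactly one group, `findall` drops the full match and keeps group 1 from each hit.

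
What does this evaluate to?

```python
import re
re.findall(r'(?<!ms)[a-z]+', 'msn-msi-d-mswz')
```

['msn', 'msi', 'd', 'mswz']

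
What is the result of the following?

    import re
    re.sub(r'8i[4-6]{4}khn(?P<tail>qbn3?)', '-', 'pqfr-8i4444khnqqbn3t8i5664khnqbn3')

'pqfr-8i4444khnqqbn3t-'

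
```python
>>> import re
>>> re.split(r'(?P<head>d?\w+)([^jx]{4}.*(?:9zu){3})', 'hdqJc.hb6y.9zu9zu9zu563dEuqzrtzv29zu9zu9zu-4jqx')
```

['', 'hdqJc', '.hb6y.9zu9zu9zu563dEuqzrtzv29zu9zu9zu', '-4jqx']

Pattern: optionally the literal 'd', then one or more of a word character (captured as 'head'); then exactly 4 of any character except [jx], then zero or more of any character, then the literal '9zu' repeated 3 times (captured).
Matches to split on: at [0:42] → 'hdqJc.hb6y.9zu9zu9zu563dEuqzrtzv29zu9zu9zu'.
With a capturing group present, the delimiter's captured portion is kept in the result list.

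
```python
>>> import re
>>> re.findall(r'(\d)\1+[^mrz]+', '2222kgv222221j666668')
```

['2']

The backreference `\1` re-matches whatever the first group consumed, character for character.
Scanning left to right: at [0:20] match '2222kgv222221j666668', group 1 = '2'.
With a single group, `findall` returns only what that group captured — 1 item.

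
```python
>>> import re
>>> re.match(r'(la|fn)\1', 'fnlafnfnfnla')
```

After group 1 captures some text, `\1` only succeeds where that same text appears again.
`re.match` only tries the pattern at the start of the string.
Here position 0 doesn't satisfy it, so the call returns None.

None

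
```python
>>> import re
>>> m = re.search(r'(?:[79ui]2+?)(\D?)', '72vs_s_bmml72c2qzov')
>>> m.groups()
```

('v',)

Pattern: one of [79ui], then one or more of a literal '2' (lazy) (non-capturing group); then optionally a non-digit (captured).
Unlike `match`, `search` isn't anchored — it looks for the pattern anywhere in the string.
The match spans [0:3] → '72v'.
Captured: group 1 = 'v'.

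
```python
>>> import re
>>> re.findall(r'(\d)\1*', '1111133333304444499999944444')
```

`\1` has to match the exact text group 1 already captured.
Matches: at [0:5] match '11111', group 1 = '1'; at [5:11] match '333333', group 1 = '3'; at [11:12] match '0', group 1 = '0'; at [12:17] match '44444', group 1 = '4'; at [17:23] match '999999', group 1 = '9'; ….
With a single group, `findall` returns only what that group captured — 6 items.

['1', '3', '0', '4', '9', '4']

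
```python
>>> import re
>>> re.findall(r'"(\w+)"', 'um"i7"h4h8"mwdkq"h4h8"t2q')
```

['i7', 'mwdkq']

Scanning left to right: at [2:6] match '"i7"', group 1 = 'i7'; at [10:17] match '"mwdkq"', group 1 = 'mwdkq'.
With a single group, `findall` returns only what that group captured — 2 items.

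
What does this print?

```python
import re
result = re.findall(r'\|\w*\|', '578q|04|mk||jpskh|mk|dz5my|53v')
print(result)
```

Matches: at [4:8] → '|04|'; at [10:12] → '||'; at [17:21] → '|mk|'.
With no groups in the pattern, `findall` gives back each whole match — 3 here.

['|04|', '||', '|mk|']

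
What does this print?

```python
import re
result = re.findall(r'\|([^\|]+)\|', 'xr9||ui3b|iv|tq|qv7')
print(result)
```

['ui3b', 'tq']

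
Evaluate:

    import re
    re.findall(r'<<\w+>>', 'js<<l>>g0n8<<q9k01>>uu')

['<<l>>', '<<q9k01>>']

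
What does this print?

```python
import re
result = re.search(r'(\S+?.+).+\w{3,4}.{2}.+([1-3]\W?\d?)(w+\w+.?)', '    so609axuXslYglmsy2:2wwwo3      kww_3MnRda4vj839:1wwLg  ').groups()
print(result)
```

The pattern matches one or more of a non-whitespace character (lazy), then one or more of any character (captured); then one or more of any character, then 3 to 4 of a word character, then exactly 2 of any character; then one or more of any character; then a character in [1-3], then optionally a non-word character, then optionally a digit (captured); then one or more of the literal 'w', then one or more of a word character, then optionally any character (captured).
`re.search` tries every starting position until one works.
The match spans [4:58] → 'so609axuXslYglmsy2:2wwwo3      kww_3MnRda4vj839:1wwLg '.
Captured: group 1 = 'so609axuXslYglmsy2:2wwwo3      kww_3MnRda', group 2 = '1', group 3 = 'wwLg '.

('so609axuXslYglmsy2:2wwwo3      kww_3MnRda', '1', 'wwLg ')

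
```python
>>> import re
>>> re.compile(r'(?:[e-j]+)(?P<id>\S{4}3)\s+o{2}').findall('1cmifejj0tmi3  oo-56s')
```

This matches one or more of a character in [e-j] (non-capturing group); then exactly 4 of a non-whitespace character, then a literal '3' (captured as 'id'); then one or more of whitespace, then exactly 2 of a literal 'o'.
With a single group, `findall` returns only what that group captured — 1 item.

['0tmi3']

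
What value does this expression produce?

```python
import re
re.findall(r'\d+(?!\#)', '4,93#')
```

Because the assertion is negative and zero-width, positions next to the forbidden text are skipped.
No capturing groups, so `findall` returns the 2 full match strings.

['4', '9']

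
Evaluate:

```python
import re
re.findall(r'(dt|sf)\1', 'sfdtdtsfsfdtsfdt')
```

The backreference `\1` re-matches whatever the first group consumed, character for character.
Matches: at [2:6] match 'dtdt', group 1 = 'dt'; at [6:10] match 'sfsf', group 1 = 'sf'.
One capturing group, so `findall` returns just the captured substring from each match — 2 in all.

['dt', 'sf']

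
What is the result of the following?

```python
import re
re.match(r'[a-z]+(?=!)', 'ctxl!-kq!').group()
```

`re.match` only tries the pattern at the start of the string.
The match spans [0:4] → 'ctxl'.

'ctxl'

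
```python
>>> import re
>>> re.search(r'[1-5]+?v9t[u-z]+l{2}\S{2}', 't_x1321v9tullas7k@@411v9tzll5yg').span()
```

(3, 15)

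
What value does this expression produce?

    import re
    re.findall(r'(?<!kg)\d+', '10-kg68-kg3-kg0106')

['10', '8', '106']

The negative lookahead/lookbehind blocks any match where the forbidden context is present.
No capturing groups, so `findall` returns the 3 full match strings.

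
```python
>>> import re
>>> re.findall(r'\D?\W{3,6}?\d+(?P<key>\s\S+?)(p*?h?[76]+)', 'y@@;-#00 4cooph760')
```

[(' 4coo', 'ph76')]

Lazy quantifiers expand one character at a time until the remainder of the pattern can match.
Multiple groups make `findall` return tuples — one 2-tuple for the one match.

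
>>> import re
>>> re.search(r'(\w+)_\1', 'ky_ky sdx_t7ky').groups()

('ky',)

The match spans [0:5] → 'ky_ky'.
Captured: group 1 = 'ky'.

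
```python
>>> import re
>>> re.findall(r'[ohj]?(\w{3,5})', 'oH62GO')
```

This matches optionally one of [ohj]; then 3 to 5 of a word character (captured).
Scanning left to right: at [0:6] match 'oH62GO', group 1 = 'H62GO'.
One capturing group, so `findall` returns just the captured substring from the one match — 1 in all.

['H62GO']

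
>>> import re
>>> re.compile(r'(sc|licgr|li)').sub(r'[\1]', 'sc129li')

Matches: at [0:2] → 'sc'; at [5:7] → 'li'.
The replacement refers to a captured group, so each match is rewritten using its own captured text.

'[sc]129[li]'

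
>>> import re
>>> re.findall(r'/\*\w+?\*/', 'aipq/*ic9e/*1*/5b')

Since nothing is captured, `findall` lists the 1 matched substring directly.

['/*1*/']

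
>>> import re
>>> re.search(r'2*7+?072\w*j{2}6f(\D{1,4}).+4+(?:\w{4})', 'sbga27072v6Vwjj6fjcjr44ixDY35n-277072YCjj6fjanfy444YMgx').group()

'27072v6Vwjj6fjcjr44ixDY35n-277072YCjj6fjanfy444YMgx'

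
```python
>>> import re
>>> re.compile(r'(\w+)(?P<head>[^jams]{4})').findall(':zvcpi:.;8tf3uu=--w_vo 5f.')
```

Pattern: one or more of a word character (captured); then exactly 4 of any character except [jams] (captured as 'head').
2 groups means each result is a tuple of 2 captured strings — 3 here.

[('zvcpi', ':.;8'), ('tf3uu', '=--w'), ('_vo', ' 5f.')]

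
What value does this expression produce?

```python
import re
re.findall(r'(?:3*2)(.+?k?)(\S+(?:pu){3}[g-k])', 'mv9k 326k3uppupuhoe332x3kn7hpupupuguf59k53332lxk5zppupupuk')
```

[('6k', '3uppupuhoe332x3kn7hpupupuguf59k53332lxk5zppupupuk')]

The pattern matches zero or more of a literal '3', then the literal '2' (non-capturing group); then one or more of any character (lazy), then optionally a literal 'k' (captured); then one or more of a non-whitespace character, then the literal 'pu' repeated 3 times, then a character in [g-k] (captured).
With the lazy modifier that quantifier settles for the fewest repetitions that let the rest of the pattern succeed (the atoms after it are unaffected and can still be greedy).
Matches: at [5:58] match '326k3uppupuhoe332x3kn7hpupupuguf59k53332lxk5zppupupuk', groups = ('6k', '3uppupuhoe332x3kn7hpupupuguf59k53332lxk5zppupupuk').
`findall` packs the 2 group values into a tuple for every match.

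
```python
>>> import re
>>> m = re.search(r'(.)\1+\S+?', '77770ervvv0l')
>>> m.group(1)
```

'7'

The match spans [0:5] → '77770'.
Captured: group 1 = '7'.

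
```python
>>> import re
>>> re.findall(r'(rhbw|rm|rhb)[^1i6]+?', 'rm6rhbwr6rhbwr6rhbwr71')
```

Alternation isn't longest-match — the leftmost alternative that fits at this position is chosen.
With a single group, `findall` returns only what that group captured — 3 items.

['rhbw', 'rhbw', 'rhbw']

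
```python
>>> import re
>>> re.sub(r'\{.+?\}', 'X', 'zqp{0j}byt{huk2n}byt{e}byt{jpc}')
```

'zqpXbytXbytXbytX'

`sub` substitutes 'X' at each match site.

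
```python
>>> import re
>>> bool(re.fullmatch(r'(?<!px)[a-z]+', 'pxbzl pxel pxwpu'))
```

A negative assertion filters positions out without eating any characters.
`re.fullmatch` requires the pattern to consume the entire string.
Here the string isn't matched end-to-end, so the call returns None, and `bool(None)` is False.

False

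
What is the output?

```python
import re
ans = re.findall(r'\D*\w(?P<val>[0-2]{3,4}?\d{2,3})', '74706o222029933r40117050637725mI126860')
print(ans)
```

A `+?`/`*?`/`{m,n}?` starts at its minimum and grows only as far as needed for what follows to match.
One capturing group, so `findall` returns just the captured substring from each match — 2 in all.

['220299', '011705']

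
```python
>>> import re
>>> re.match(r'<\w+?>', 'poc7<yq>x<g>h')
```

`re.match` won't scan ahead — the pattern has to work from the very first character.
Here the string doesn't start with a match, so the call returns None.

None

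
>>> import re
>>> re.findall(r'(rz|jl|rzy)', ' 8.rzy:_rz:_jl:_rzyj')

['rz', 'rz', 'jl', 'rz']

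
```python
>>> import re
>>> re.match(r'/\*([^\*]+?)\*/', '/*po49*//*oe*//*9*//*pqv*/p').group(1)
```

'po49'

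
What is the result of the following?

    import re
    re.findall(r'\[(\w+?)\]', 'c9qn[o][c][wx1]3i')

['o', 'c', 'wx1']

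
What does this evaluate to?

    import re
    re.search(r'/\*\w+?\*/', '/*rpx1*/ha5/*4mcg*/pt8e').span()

The match spans [0:8] → '/*rpx1*/'.

(0, 8)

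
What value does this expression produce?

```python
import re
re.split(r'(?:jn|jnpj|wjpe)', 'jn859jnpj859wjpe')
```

Alternation tries branches left to right and keeps the first one that lets the overall match succeed at that position.
Matches to split on: at [0:2] → 'jn'; at [5:7] → 'jn'; at [12:16] → 'wjpe'.
The string is cut at each match, leaving 4 pieces.

['', '859', 'pj859', '']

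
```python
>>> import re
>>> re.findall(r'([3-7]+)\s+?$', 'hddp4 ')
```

The pattern matches one or more of a character in [3-7] (captured); then one or more of whitespace (lazy); then anchored at the end.
Matches: at [4:6] match '4 ', group 1 = '4'.
With a single group, `findall` returns only what that group captured — 1 item.

['4']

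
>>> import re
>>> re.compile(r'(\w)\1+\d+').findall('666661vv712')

['6', 'v']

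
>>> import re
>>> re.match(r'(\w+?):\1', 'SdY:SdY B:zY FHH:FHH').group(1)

'SdY'

The match spans [0:7] → 'SdY:SdY'.
Captured: group 1 = 'SdY'.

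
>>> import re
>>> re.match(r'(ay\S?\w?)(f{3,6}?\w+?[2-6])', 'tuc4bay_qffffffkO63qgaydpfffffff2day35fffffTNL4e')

This matches the literal 'ay', then optionally a non-whitespace character, then optionally a word character (captured); then 3 to 6 of the literal 'f' (lazy), then one or more of a word character (lazy), then a character in [2-6] (captured).
With `match`, the pattern is implicitly anchored at the beginning.
Here the pattern fails at index 0, so the call returns None.

None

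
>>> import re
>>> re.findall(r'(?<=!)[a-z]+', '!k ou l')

['k']

Lookahead/lookbehind check context without consuming it, so the matched span excludes the asserted characters.
Since nothing is captured, `findall` lists the 1 matched substring directly.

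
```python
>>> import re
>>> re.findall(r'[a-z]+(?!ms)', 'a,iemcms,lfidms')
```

['a', 'iemcms', 'lfidms']

The negative lookaround is zero-width — it rules out positions where the adjacent text would match, without consuming anything.
With no groups in the pattern, `findall` gives back each whole match — 3 here.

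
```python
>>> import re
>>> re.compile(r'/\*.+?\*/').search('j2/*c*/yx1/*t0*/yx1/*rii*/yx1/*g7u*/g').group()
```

The match spans [2:7] → '/*c*/'.

'/*c*/'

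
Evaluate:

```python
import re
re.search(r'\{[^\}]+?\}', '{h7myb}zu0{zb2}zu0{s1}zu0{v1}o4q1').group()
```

`search` walks the string left to right and returns the first match it finds.
The match spans [0:7] → '{h7myb}'.

'{h7myb}'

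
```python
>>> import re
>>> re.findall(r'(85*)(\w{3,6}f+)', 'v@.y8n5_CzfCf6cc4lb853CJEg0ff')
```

Pattern: a literal '8', then zero or more of a literal '5' (captured); then 3 to 6 of a word character, then one or more of the literal 'f' (captured).
Matches: at [4:11] match '8n5_Czf', groups = ('8', 'n5_Czf'); at [19:29] match '853CJEg0ff', groups = ('85', '3CJEg0ff').
With 2 capturing groups, `findall` returns a 2-tuple per match.

[('8', 'n5_Czf'), ('85', '3CJEg0ff')]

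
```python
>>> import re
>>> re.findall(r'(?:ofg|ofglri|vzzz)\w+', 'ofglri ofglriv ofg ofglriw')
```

['ofglri', 'ofglriv', 'ofglriw']

Matches: at [0:6] → 'ofglri'; at [7:14] → 'ofglriv'; at [19:26] → 'ofglriw'.
No capturing groups, so `findall` returns the 3 full match strings.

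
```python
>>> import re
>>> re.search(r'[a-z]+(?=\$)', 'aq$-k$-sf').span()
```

(0, 2)

The lookaround is zero-width — it requires the adjacent text to match without consuming it, so the asserted text isn't part of the match.
The match spans [0:2] → 'aq'.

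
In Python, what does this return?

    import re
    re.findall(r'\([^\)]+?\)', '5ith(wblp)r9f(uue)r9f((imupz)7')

With no groups in the pattern, `findall` gives back each whole match — 3 here.

['(wblp)', '(uue)', '((imupz)']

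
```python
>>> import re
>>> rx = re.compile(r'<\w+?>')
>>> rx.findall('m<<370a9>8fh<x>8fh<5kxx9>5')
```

['<370a9>', '<x>', '<5kxx9>']

With no groups in the pattern, `findall` gives back each whole match — 3 here.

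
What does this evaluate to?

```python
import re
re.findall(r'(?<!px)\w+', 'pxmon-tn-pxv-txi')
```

The negative lookaround is zero-width — it rules out positions where the adjacent text would match, without consuming anything.
Matches: at [0:5] → 'pxmon'; at [6:8] → 'tn'; at [9:12] → 'pxv'; at [13:16] → 'txi'.
`findall` yields the raw match text (4 of them) because the pattern has no groups.

['pxmon', 'tn', 'pxv', 'txi']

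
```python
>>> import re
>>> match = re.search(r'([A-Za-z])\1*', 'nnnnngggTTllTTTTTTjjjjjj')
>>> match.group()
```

'nnnnn'

`\1` is not a pattern — it's the concrete string captured by group 1, re-applied verbatim.
`re.search` tries every starting position until one works.
The match spans [0:5] → 'nnnnn'.
Captured: group 1 = 'n'.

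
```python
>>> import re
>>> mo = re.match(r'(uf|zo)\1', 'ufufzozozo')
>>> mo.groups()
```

('uf',)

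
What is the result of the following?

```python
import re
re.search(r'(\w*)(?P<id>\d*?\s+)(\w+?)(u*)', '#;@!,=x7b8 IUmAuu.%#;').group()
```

'x7b8 I'

Pattern: zero or more of a word character (captured); then zero or more of a digit (lazy), then one or more of whitespace (captured as 'id'); then one or more of a word character (lazy) (captured); then zero or more of a literal 'u' (captured).
A non-greedy quantifier consumes as few characters as it can — just enough that the remainder of the pattern still matches from where it stops; whatever follows it matches normally.
`search` walks the string left to right and returns the first match it finds.
The match spans [6:12] → 'x7b8 I'.
Captured: group 1 = 'x7b8', group 2 = ' ', group 3 = 'I', group 4 = ''.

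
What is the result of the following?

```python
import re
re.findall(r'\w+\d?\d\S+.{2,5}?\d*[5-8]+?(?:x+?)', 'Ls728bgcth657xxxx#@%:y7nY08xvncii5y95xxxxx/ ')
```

['Ls728bgcth657xxxx#@%:y7nY08xvncii5y95x']

Pattern: one or more of a word character, then optionally a digit, then a digit; then one or more of a non-whitespace character, then 2 to 5 of any character (lazy), then zero or more of a digit; then one or more of a character in [5-8] (lazy); then one or more of a literal 'x' (lazy) (non-capturing group).
Walking the string: at [0:38] → 'Ls728bgcth657xxxx#@%:y7nY08xvncii5y95x'.
With no groups in the pattern, `findall` gives back each whole match — 1 here.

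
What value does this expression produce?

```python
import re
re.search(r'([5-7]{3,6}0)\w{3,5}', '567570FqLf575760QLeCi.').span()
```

The pattern matches 3 to 6 of a character in [5-7], then the literal '0' (captured); then 3 to 5 of a word character.
`re.search` tries every starting position until one works.
The match spans [0:11] → '567570FqLf5'.
Captured: group 1 = '567570'.

(0, 11)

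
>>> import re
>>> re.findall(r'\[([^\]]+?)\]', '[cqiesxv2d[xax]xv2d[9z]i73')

Matches: at [0:15] match '[cqiesxv2d[xax]', group 1 = 'cqiesxv2d[xax'; at [19:23] match '[9z]', group 1 = '9z'.
`findall` collects group 1 from each match (2 total).

['cqiesxv2d[xax', '9z']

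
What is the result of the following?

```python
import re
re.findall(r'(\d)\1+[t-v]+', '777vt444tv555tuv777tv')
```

['7', '4', '5', '7']

A backreference is literal: `\1` must see the identical characters the first group matched.
Scanning left to right: at [0:5] match '777vt', group 1 = '7'; at [5:10] match '444tv', group 1 = '4'; at [10:16] match '555tuv', group 1 = '5'; at [16:21] match '777tv', group 1 = '7'.
Because there's exactly one group, `findall` drops the full match and keeps group 1 from each hit.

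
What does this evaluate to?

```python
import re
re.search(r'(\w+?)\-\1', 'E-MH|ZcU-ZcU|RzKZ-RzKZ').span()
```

(5, 12)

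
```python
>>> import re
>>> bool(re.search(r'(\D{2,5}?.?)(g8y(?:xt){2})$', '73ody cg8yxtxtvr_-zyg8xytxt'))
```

False

The pattern matches 2 to 5 of a non-digit (lazy), then optionally any character (captured); then the literal 'g8y', then the literal 'xt' repeated 2 times (captured); then anchored at the end.
Here no position works, so the call returns None, and `bool(None)` is False.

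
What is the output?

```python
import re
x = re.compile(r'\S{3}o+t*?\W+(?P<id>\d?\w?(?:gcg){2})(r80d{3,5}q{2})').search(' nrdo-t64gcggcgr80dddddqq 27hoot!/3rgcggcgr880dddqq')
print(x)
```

None

This matches exactly 3 of a non-whitespace character, then one or more of the literal 'o', then zero or more of a literal 't' (lazy); then one or more of a non-word character; then optionally a digit, then optionally a word character, then the literal 'gcg' repeated 2 times (captured as 'id'); then the literal 'r80', then 3 to 5 of a literal 'd', then exactly 2 of the literal 'q' (captured).
Here nothing in the string fits, so the call returns None.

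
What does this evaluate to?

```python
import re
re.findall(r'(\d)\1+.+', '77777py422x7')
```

`\1` is not a pattern — it's the concrete string captured by group 1, re-applied verbatim.
Scanning left to right: at [0:12] match '77777py422x7', group 1 = '7'.
`findall` collects group 1 from the one match (1 total).

['7']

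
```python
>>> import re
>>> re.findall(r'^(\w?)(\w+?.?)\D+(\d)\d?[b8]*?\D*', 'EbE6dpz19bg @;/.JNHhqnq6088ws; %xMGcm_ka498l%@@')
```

The pattern matches anchored at the start of the string; then optionally a word character (captured); then one or more of a word character (lazy), then optionally any character (captured); then one or more of a non-digit; then a digit (captured); then optionally a digit, then zero or more of one of [b8] (lazy), then zero or more of a non-digit.
Lazy quantifiers expand one character at a time until the remainder of the pattern can match.
Walking the string: at [0:7] match 'EbE6dpz', groups = ('E', 'b', '6').
3 groups means the one result is a tuple of 3 captured strings — 1 here.

[('E', 'b', '6')]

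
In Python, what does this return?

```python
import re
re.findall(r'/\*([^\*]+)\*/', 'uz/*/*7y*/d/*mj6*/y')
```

['7y', 'mj6']

Because there's exactly one group, `findall` drops the full match and keeps group 1 from each hit.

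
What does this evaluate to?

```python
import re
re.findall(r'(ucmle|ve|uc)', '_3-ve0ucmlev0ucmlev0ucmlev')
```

['ve', 'ucmle', 'ucmle', 'ucmle']

Alternation tries branches left to right and keeps the first one that lets the overall match succeed at that position.
`findall` collects group 1 from each match (4 total).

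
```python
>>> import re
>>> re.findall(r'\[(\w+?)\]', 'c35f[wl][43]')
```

['wl', '43']

With a single group, `findall` returns only what that group captured — 2 items.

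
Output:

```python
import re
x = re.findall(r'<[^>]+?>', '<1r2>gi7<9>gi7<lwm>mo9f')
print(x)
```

Matches: at [0:5] → '<1r2>'; at [8:11] → '<9>'; at [14:19] → '<lwm>'.
Since nothing is captured, `findall` lists the 3 matched substrings directly.

['<1r2>', '<9>', '<lwm>']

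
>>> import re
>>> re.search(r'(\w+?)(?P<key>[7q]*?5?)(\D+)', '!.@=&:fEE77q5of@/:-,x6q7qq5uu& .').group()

This matches one or more of a word character (lazy) (captured); then zero or more of one of [7q] (lazy), then optionally a literal '5' (captured as 'key'); then one or more of a non-digit (captured).
Lazy quantifiers expand one character at a time until the remainder of the pattern can match.
`re.search` tries every starting position until one works.
The match spans [6:9] → 'fEE'.
Captured: group 1 = 'f', group 2 = '', group 3 = 'EE'.

'fEE'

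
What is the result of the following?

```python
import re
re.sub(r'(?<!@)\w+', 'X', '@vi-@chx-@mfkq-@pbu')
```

'@vX-@cX-@mX-@pX'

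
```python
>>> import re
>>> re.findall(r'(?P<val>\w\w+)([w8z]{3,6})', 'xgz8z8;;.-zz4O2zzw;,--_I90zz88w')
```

Pattern: a word character, then one or more of a word character (captured as 'val'); then 3 to 6 of one of [w8z] (captured).
Multiple groups make `findall` return tuples — one 2-tuple for each match.

[('xgz', '8z8'), ('zz4O2', 'zzw'), ('_I90zz', '88w')]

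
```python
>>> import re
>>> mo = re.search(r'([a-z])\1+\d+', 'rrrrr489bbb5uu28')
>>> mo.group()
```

'rrrrr489'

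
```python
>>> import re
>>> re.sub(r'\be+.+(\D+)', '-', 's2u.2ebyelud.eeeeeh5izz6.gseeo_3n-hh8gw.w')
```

's2u.2ebyelud.-'

Pattern: a word boundary (`\b`, zero-width); then one or more of the literal 'e', then one or more of any character; then one or more of a non-digit (captured).
Matches: at [13:41] → 'eeeeeh5izz6.gseeo_3n-hh8gw.w'.
`sub` substitutes '-' at each match site.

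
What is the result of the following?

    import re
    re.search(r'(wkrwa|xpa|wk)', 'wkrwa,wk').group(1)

'wkrwa'

Alternation tries branches left to right and keeps the first one that lets the overall match succeed at that position.
`re.search` scans for the first position where the pattern succeeds.
The match spans [0:5] → 'wkrwa'.
Captured: group 1 = 'wkrwa'.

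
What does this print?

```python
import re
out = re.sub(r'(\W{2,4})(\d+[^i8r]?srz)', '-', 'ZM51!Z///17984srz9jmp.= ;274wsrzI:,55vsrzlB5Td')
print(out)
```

ZM51!Z-9jmp-I-lB5Td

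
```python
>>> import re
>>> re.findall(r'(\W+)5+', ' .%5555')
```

[' .%']

The pattern matches one or more of a non-word character (captured); then one or more of a literal '5'.
Walking the string: at [0:7] match ' .%5555', group 1 = ' .%'.
`findall` collects group 1 from the one match (1 total).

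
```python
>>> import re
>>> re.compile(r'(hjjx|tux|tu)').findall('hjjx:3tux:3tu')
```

['hjjx', 'tux', 'tu']

`|` is ordered: at each position the engine commits to the first alternative that works.
Matches: at [0:4] match 'hjjx', group 1 = 'hjjx'; at [6:9] match 'tux', group 1 = 'tux'; at [11:13] match 'tu', group 1 = 'tu'.
With a single group, `findall` returns only what that group captured — 3 items.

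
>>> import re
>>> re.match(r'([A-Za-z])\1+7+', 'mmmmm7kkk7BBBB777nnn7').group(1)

After group 1 captures some text, `\1` only succeeds where that same text appears again.
With `match`, the pattern is implicitly anchored at the beginning.
The match spans [0:6] → 'mmmmm7'.
Captured: group 1 = 'm'.

'm'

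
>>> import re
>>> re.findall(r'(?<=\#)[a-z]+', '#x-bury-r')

['x']

The positive lookaround only admits positions where the adjacent text matches; those characters stay outside the span.
Scanning left to right: at [1:2] → 'x'.
No capturing groups, so `findall` returns the 1 full match string.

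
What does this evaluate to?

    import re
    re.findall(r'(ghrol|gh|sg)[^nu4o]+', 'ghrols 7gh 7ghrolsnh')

`|` is ordered: at each position the engine commits to the first alternative that works.
Matches: at [0:15] match 'ghrols 7gh 7ghr', group 1 = 'ghrol'.
With a single group, `findall` returns only what that group captured — 1 item.

['ghrol']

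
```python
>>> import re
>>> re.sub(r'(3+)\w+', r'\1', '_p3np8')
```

'_p3'

Pattern: one or more of a literal '3' (captured); then one or more of a word character.
Matches: at [2:6] → '3np8'.
Each match is replaced using the text its own group 1 captured.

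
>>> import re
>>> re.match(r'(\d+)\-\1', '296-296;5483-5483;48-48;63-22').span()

(0, 7)

The backreference `\1` re-matches whatever the first group consumed, character for character.
`match` is anchored at position 0; if the pattern doesn't fit there, it returns None.
The match spans [0:7] → '296-296'.
Captured: group 1 = '296'.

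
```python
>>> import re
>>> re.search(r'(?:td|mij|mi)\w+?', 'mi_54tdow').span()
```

(0, 3)

`re.search` tries every starting position until one works.
The match spans [0:3] → 'mi_'.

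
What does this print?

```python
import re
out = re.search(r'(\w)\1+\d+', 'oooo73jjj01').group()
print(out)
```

A backreference is literal: `\1` must see the identical characters the first group matched.
`re.search` tries every starting position until one works.
The match spans [0:6] → 'oooo73'.
Captured: group 1 = 'o'.

oooo73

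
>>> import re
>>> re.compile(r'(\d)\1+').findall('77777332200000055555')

['7', '3', '2', '0', '5']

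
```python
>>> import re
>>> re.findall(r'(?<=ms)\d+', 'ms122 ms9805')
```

['122', '9805']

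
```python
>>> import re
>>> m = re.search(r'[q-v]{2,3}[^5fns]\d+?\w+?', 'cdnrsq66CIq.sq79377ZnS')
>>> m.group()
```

'rsq66C'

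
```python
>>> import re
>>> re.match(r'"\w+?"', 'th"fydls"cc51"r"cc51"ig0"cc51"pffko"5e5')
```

`re.match` only tries the pattern at the start of the string.
Here position 0 doesn't satisfy it, so the call returns None.

None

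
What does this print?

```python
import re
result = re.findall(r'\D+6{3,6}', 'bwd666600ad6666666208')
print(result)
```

['bwd6666', 'ad666666']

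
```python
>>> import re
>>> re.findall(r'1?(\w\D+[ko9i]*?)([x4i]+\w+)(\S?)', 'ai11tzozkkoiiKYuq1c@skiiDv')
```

`findall` packs the 3 group values into a tuple for every match.

[('1tzozkkoi', 'iKYuq1c', '@'), ('ski', 'iDv', '')]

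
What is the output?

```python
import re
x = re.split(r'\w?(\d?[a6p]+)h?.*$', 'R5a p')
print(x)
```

`re.split` interleaves the captured-group text with the surrounding fragments.

['', '5a', '']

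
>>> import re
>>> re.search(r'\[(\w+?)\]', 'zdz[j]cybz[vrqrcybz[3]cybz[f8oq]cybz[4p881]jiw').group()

'[j]'

Unlike `match`, `search` isn't anchored — it looks for the pattern anywhere in the string.
The match spans [3:6] → '[j]'.
Captured: group 1 = 'j'.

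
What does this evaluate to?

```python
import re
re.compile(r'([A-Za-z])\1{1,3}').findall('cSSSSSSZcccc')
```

['S', 'S', 'c']

The backreference `\1` re-matches whatever the first group consumed, character for character.
Walking the string: at [1:5] match 'SSSS', group 1 = 'S'; at [5:7] match 'SS', group 1 = 'S'; at [8:12] match 'cccc', group 1 = 'c'.
With a single group, `findall` returns only what that group captured — 3 items.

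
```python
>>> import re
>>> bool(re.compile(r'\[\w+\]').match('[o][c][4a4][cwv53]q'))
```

`re.match` only tries the pattern at the start of the string.
The match spans [0:3] → '[o]'.

True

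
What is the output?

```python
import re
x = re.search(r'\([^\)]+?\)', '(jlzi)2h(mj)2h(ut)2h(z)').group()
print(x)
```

`re.search` scans for the first position where the pattern succeeds.
The match spans [0:6] → '(jlzi)'.

(jlzi)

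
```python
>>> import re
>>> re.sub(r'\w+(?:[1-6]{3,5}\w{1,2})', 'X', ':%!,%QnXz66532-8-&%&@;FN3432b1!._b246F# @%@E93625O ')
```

The pattern matches one or more of a word character; then 3 to 5 of a character in [1-6], then 1 to 2 of a word character (non-capturing group).
Every occurrence is swapped for 'X'.

':%!,%X-8-&%&@;X!.X# @%@X '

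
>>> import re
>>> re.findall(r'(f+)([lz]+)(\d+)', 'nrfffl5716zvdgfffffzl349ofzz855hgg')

[('fff', 'l', '5716'), ('fffff', 'zl', '349'), ('f', 'zz', '855')]

`findall` packs the 3 group values into a tuple for every match.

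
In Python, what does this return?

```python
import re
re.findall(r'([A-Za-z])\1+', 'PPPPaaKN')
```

['P', 'a']

`\1` has to match the exact text group 1 already captured.
Walking the string: at [0:4] match 'PPPP', group 1 = 'P'; at [4:6] match 'aa', group 1 = 'a'.
Because there's exactly one group, `findall` drops the full match and keeps group 1 from each hit.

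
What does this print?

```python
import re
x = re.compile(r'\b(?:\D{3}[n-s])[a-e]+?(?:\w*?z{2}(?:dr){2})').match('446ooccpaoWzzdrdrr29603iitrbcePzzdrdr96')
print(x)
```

None

Pattern: a word boundary (`\b`, zero-width); then exactly 3 of a non-digit, then a character in [n-s] (non-capturing group); then one or more of a character in [a-e] (lazy); then zero or more of a word character (lazy), then exactly 2 of the literal 'z', then the literal 'dr' repeated 2 times (non-capturing group).
`re.match` won't scan ahead — the pattern has to work from the very first character.
Here position 0 doesn't satisfy it, so the call returns None.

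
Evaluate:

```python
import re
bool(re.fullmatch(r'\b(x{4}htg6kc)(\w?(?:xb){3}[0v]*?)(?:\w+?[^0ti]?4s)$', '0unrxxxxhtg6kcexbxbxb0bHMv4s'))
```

Pattern: a word boundary (`\b`, zero-width); then exactly 4 of a literal 'x', then the literal 'htg', then the literal '6kc' (captured); then optionally a word character, then the literal 'xb' repeated 3 times, then zero or more of one of [0v] (lazy) (captured); then one or more of a word character (lazy), then optionally any character except [0ti], then the literal '4s' (non-capturing group); then anchored at the end.
`re.fullmatch` requires the pattern to consume the entire string.
Here the string isn't matched end-to-end, so the call returns None, and `bool(None)` is False.

False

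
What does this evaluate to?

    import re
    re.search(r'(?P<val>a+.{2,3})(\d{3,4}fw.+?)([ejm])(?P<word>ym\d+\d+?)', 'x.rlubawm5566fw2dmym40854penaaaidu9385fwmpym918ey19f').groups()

Pattern: one or more of the literal 'a', then 2 to 3 of any character (captured as 'val'); then 3 to 4 of a digit, then the literal 'fw', then one or more of any character (lazy) (captured); then one of [ejm] (captured); then the literal 'ym', then one or more of a digit, then one or more of a digit (lazy) (captured as 'word').
`re.search` scans for the first position where the pattern succeeds.
The match spans [6:25] → 'awm5566fw2dmym40854'.
Captured: group 1 = 'awm5', group 2 = '566fw2d', group 3 = 'm', group 4 = 'ym40854'.

('awm5', '566fw2d', 'm', 'ym40854')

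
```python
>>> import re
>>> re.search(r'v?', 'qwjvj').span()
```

(0, 0)

The pattern matches optionally a literal 'v'.
The match spans [0:0] → ''.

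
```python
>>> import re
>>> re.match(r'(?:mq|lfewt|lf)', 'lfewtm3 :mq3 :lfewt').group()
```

'lfewt'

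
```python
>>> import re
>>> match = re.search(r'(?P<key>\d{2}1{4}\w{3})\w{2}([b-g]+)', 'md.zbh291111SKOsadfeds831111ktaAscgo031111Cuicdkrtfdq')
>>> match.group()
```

The pattern matches exactly 2 of a digit, then exactly 4 of the literal '1', then exactly 3 of a word character (captured as 'key'); then exactly 2 of a word character; then one or more of a character in [b-g] (captured).
The match spans [6:21] → '291111SKOsadfed'.

'291111SKOsadfed'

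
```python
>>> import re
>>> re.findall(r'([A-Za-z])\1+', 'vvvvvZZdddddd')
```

['v', 'Z', 'd']

`\1` has to match the exact text group 1 already captured.
Matches: at [0:5] match 'vvvvv', group 1 = 'v'; at [5:7] match 'ZZ', group 1 = 'Z'; at [7:13] match 'dddddd', group 1 = 'd'.
With a single group, `findall` returns only what that group captured — 3 items.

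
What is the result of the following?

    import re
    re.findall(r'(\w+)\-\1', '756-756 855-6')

['756']

The backreference `\1` re-matches whatever the first group consumed, character for character.
Walking the string: at [0:7] match '756-756', group 1 = '756'.
One capturing group, so `findall` returns just the captured substring from the one match — 1 in all.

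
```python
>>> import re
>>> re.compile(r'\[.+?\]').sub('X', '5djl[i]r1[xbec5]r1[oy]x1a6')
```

'5djlXr1Xr1Xx1a6'

The `?` after the quantifier makes it lazy — it takes as little as possible before letting the rest of the pattern try.
Matches: at [4:7] → '[i]'; at [9:16] → '[xbec5]'; at [18:22] → '[oy]'.
Every occurrence is swapped for 'X'.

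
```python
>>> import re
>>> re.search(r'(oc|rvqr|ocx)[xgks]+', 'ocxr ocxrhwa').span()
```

(0, 3)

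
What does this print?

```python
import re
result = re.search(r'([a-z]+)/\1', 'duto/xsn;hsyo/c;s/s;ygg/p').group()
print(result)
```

s/s

A backreference is literal: `\1` must see the identical characters the first group matched.
The match spans [16:19] → 's/s'.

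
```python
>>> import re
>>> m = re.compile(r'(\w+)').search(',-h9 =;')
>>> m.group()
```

'h9'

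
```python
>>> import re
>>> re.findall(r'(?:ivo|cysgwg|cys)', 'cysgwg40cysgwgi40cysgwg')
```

['cysgwg', 'cysgwg', 'cysgwg']

Alternation tries branches left to right and keeps the first one that lets the overall match succeed at that position.
Walking the string: at [0:6] → 'cysgwg'; at [8:14] → 'cysgwg'; at [17:23] → 'cysgwg'.
With no groups in the pattern, `findall` gives back each whole match — 3 here.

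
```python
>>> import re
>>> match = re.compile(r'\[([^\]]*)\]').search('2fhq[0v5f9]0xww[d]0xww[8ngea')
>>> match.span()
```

`search` walks the string left to right and returns the first match it finds.
The match spans [4:11] → '[0v5f9]'.
Captured: group 1 = '0v5f9'.

(4, 11)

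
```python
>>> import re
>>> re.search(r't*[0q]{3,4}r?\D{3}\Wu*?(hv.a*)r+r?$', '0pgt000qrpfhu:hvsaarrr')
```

None

This matches zero or more of the literal 't', then 3 to 4 of one of [0q], then optionally the literal 'r'; then exactly 3 of a non-digit, then a non-word character, then zero or more of the literal 'u' (lazy); then the literal 'hv', then any character, then zero or more of the literal 'a' (captured); then one or more of a literal 'r', then optionally the literal 'r'; then anchored at the end.
Here no position works, so the call returns None.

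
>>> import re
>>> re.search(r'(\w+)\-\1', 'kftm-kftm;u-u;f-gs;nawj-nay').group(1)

'kftm'

A backreference is literal: `\1` must see the identical characters the first group matched.
`search` walks the string left to right and returns the first match it finds.
The match spans [0:9] → 'kftm-kftm'.
Captured: group 1 = 'kftm'.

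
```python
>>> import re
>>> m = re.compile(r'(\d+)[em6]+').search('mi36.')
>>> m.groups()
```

('3',)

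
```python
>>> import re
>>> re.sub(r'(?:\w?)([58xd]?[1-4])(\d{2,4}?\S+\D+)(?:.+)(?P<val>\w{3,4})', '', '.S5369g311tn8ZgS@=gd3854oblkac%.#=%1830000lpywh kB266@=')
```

'.@='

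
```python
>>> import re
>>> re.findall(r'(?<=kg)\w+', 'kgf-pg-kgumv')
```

The positive lookaround only admits positions where the adjacent text matches; those characters stay outside the span.
Scanning left to right: at [2:3] → 'f'; at [9:12] → 'umv'.
No capturing groups, so `findall` returns the 2 full match strings.

['f', 'umv']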